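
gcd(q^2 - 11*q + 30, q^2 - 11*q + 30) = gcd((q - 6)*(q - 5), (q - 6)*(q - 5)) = q^2 - 11*q + 30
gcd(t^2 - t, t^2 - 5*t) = t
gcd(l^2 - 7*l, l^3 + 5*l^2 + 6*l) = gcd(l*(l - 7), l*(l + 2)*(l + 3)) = l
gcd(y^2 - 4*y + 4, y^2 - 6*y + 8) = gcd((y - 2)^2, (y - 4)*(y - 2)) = y - 2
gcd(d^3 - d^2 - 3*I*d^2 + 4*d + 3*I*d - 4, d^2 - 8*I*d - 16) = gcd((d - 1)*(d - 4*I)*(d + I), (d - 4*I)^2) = d - 4*I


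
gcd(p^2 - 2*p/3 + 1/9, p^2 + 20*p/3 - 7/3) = p - 1/3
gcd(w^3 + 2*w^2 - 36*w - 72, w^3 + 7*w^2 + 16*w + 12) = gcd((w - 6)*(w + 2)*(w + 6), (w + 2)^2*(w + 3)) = w + 2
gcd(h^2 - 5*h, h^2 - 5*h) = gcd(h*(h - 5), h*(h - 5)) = h^2 - 5*h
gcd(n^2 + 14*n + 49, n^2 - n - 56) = n + 7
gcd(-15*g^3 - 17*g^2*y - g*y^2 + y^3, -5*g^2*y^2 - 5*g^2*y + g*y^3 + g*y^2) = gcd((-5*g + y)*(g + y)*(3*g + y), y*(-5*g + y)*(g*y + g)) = -5*g + y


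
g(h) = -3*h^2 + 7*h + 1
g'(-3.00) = 25.00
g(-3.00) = -47.00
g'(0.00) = 7.00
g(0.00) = 1.00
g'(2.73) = -9.38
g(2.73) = -2.25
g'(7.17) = -36.02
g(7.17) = -103.04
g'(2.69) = -9.14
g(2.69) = -1.88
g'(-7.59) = 52.54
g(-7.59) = -224.95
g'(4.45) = -19.70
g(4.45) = -27.26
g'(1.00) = 1.00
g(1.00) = 5.00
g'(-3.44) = 27.64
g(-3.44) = -58.58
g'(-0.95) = 12.70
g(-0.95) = -8.36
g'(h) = 7 - 6*h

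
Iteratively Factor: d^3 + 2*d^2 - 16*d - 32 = (d + 2)*(d^2 - 16) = (d + 2)*(d + 4)*(d - 4)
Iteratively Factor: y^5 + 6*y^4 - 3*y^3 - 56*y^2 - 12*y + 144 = (y - 2)*(y^4 + 8*y^3 + 13*y^2 - 30*y - 72) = (y - 2)*(y + 3)*(y^3 + 5*y^2 - 2*y - 24) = (y - 2)*(y + 3)*(y + 4)*(y^2 + y - 6) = (y - 2)^2*(y + 3)*(y + 4)*(y + 3)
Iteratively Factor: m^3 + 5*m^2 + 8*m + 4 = (m + 2)*(m^2 + 3*m + 2) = (m + 2)^2*(m + 1)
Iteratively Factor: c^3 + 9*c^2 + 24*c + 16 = (c + 4)*(c^2 + 5*c + 4) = (c + 1)*(c + 4)*(c + 4)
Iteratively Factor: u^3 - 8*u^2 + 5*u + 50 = (u + 2)*(u^2 - 10*u + 25) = (u - 5)*(u + 2)*(u - 5)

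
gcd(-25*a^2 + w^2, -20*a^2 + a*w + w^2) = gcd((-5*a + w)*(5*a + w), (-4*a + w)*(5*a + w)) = 5*a + w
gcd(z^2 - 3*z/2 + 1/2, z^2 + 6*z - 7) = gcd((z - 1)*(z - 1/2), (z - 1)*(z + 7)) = z - 1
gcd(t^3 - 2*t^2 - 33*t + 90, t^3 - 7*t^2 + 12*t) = t - 3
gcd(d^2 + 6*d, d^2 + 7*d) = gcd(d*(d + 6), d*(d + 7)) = d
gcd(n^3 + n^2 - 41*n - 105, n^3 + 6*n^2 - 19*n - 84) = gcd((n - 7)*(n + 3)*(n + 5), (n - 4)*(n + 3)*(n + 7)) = n + 3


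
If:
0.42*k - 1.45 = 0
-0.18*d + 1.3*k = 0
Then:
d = 24.93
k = 3.45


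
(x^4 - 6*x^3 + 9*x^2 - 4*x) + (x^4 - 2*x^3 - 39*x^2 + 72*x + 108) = 2*x^4 - 8*x^3 - 30*x^2 + 68*x + 108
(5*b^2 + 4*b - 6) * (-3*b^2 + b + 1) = -15*b^4 - 7*b^3 + 27*b^2 - 2*b - 6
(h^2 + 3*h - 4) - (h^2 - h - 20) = 4*h + 16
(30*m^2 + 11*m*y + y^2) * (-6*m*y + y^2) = -180*m^3*y - 36*m^2*y^2 + 5*m*y^3 + y^4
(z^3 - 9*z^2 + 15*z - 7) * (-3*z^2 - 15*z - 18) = -3*z^5 + 12*z^4 + 72*z^3 - 42*z^2 - 165*z + 126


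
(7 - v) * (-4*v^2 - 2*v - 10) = 4*v^3 - 26*v^2 - 4*v - 70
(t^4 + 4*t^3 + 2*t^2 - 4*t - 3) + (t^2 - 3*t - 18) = t^4 + 4*t^3 + 3*t^2 - 7*t - 21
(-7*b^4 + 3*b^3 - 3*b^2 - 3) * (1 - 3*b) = 21*b^5 - 16*b^4 + 12*b^3 - 3*b^2 + 9*b - 3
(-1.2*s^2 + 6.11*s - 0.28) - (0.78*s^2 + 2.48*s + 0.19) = -1.98*s^2 + 3.63*s - 0.47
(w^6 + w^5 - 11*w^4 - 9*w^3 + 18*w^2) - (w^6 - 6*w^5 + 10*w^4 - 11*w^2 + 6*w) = 7*w^5 - 21*w^4 - 9*w^3 + 29*w^2 - 6*w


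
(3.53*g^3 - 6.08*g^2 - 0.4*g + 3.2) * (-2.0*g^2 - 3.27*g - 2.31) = -7.06*g^5 + 0.616900000000001*g^4 + 12.5273*g^3 + 8.9528*g^2 - 9.54*g - 7.392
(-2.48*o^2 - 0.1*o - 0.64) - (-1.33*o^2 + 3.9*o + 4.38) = -1.15*o^2 - 4.0*o - 5.02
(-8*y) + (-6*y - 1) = -14*y - 1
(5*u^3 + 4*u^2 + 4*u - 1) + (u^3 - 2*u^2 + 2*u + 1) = 6*u^3 + 2*u^2 + 6*u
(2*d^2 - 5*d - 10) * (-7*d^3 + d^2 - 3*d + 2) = -14*d^5 + 37*d^4 + 59*d^3 + 9*d^2 + 20*d - 20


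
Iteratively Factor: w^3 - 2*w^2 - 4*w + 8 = (w + 2)*(w^2 - 4*w + 4) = (w - 2)*(w + 2)*(w - 2)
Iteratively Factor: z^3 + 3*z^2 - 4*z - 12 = (z + 2)*(z^2 + z - 6) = (z - 2)*(z + 2)*(z + 3)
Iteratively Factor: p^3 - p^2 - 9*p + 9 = (p - 3)*(p^2 + 2*p - 3) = (p - 3)*(p - 1)*(p + 3)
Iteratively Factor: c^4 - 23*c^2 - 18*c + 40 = (c - 1)*(c^3 + c^2 - 22*c - 40) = (c - 1)*(c + 4)*(c^2 - 3*c - 10) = (c - 5)*(c - 1)*(c + 4)*(c + 2)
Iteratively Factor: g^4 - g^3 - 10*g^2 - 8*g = (g)*(g^3 - g^2 - 10*g - 8) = g*(g + 1)*(g^2 - 2*g - 8) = g*(g - 4)*(g + 1)*(g + 2)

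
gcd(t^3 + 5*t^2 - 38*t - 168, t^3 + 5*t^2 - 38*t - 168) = t^3 + 5*t^2 - 38*t - 168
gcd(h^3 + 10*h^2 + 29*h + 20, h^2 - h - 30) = h + 5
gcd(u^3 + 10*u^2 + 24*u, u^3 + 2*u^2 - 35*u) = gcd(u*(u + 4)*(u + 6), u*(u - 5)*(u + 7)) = u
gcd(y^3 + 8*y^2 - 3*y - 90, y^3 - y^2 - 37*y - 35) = y + 5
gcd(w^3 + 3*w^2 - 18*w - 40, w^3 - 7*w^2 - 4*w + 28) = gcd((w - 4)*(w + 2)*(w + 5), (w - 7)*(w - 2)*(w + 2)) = w + 2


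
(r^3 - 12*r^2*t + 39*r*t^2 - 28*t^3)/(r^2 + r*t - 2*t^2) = (r^2 - 11*r*t + 28*t^2)/(r + 2*t)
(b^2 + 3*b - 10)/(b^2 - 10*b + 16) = (b + 5)/(b - 8)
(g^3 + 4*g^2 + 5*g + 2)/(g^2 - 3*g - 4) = (g^2 + 3*g + 2)/(g - 4)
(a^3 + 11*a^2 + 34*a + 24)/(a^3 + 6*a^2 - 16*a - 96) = (a + 1)/(a - 4)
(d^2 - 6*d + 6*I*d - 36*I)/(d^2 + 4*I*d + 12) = (d - 6)/(d - 2*I)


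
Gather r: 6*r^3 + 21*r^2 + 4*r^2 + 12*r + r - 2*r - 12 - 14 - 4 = 6*r^3 + 25*r^2 + 11*r - 30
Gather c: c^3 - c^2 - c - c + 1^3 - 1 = c^3 - c^2 - 2*c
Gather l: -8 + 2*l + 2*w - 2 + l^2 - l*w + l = l^2 + l*(3 - w) + 2*w - 10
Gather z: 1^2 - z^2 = 1 - z^2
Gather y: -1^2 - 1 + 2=0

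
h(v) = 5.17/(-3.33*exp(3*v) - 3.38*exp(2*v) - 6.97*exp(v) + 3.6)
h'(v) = 5.17*(9.99*exp(3*v) + 6.76*exp(2*v) + 6.97*exp(v))/(-3.33*exp(3*v) - 3.38*exp(2*v) - 6.97*exp(v) + 3.6)^2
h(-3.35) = 1.54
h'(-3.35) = 0.12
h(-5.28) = 1.45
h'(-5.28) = 0.01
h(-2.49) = 1.73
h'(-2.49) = 0.36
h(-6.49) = 1.44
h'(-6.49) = 0.00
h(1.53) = -0.01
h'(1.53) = 0.03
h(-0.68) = -4.20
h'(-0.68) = 22.38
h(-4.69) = 1.46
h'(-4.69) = 0.03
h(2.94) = -0.00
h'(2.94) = 0.00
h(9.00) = 0.00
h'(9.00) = 0.00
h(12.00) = 0.00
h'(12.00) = 0.00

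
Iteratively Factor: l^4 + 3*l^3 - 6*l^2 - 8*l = (l - 2)*(l^3 + 5*l^2 + 4*l) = l*(l - 2)*(l^2 + 5*l + 4) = l*(l - 2)*(l + 1)*(l + 4)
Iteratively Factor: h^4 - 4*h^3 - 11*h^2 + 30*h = (h)*(h^3 - 4*h^2 - 11*h + 30) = h*(h - 2)*(h^2 - 2*h - 15) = h*(h - 2)*(h + 3)*(h - 5)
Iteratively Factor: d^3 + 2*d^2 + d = (d + 1)*(d^2 + d) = (d + 1)^2*(d)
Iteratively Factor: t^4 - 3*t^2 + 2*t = (t - 1)*(t^3 + t^2 - 2*t) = (t - 1)^2*(t^2 + 2*t) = t*(t - 1)^2*(t + 2)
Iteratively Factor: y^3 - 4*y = (y)*(y^2 - 4) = y*(y + 2)*(y - 2)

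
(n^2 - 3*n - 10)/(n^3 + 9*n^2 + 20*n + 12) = (n - 5)/(n^2 + 7*n + 6)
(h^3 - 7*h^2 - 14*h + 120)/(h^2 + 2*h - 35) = (h^2 - 2*h - 24)/(h + 7)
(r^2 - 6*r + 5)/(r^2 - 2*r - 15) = (r - 1)/(r + 3)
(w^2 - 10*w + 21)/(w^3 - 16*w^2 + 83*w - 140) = (w - 3)/(w^2 - 9*w + 20)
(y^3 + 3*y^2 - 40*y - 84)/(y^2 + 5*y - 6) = (y^3 + 3*y^2 - 40*y - 84)/(y^2 + 5*y - 6)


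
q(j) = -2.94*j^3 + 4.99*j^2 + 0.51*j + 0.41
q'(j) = -8.82*j^2 + 9.98*j + 0.51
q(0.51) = 1.58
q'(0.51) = 3.31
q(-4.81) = 440.58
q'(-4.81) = -251.55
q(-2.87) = 109.55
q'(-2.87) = -100.78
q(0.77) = 2.42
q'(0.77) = 2.97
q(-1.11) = 10.01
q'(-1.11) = -21.43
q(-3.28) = 156.17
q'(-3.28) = -127.11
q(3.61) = -71.03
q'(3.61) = -78.41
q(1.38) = 2.89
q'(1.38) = -2.51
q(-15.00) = 11038.01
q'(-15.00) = -2133.69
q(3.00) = -32.53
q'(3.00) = -48.93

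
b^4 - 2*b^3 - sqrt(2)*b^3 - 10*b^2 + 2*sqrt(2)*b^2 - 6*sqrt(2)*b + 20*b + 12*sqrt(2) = (b - 2)*(b - 3*sqrt(2))*(b + sqrt(2))^2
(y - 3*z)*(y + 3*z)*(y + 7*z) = y^3 + 7*y^2*z - 9*y*z^2 - 63*z^3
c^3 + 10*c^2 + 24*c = c*(c + 4)*(c + 6)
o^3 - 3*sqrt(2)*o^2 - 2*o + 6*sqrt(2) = (o - 3*sqrt(2))*(o - sqrt(2))*(o + sqrt(2))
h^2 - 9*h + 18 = (h - 6)*(h - 3)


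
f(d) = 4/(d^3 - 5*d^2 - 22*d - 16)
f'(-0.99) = 4444.05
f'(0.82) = 0.08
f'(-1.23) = 7.73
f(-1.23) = 2.45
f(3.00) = -0.04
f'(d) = 4*(-3*d^2 + 10*d + 22)/(d^3 - 5*d^2 - 22*d - 16)^2 = 4*(-3*d^2 + 10*d + 22)/(-d^3 + 5*d^2 + 22*d + 16)^2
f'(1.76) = 0.03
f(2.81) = -0.04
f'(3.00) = 0.01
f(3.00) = -0.04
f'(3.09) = 0.01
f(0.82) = -0.11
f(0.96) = -0.10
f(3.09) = -0.04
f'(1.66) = 0.03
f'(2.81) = 0.01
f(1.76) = -0.06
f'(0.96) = 0.07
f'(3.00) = 0.01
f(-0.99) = -44.05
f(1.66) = -0.06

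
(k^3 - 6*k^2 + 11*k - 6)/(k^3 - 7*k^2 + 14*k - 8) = (k - 3)/(k - 4)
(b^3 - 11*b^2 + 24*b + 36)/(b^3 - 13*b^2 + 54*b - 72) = (b^2 - 5*b - 6)/(b^2 - 7*b + 12)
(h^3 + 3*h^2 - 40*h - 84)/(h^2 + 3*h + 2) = (h^2 + h - 42)/(h + 1)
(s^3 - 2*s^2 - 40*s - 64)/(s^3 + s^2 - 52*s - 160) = (s + 2)/(s + 5)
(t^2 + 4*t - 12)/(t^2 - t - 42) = (t - 2)/(t - 7)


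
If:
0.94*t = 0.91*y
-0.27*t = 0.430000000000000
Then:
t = -1.59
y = -1.65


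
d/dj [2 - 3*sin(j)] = -3*cos(j)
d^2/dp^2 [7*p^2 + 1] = 14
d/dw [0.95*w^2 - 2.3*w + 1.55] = 1.9*w - 2.3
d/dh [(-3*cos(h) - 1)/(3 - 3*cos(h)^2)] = (cos(h)^2 + 2*cos(h)/3 + 1)/sin(h)^3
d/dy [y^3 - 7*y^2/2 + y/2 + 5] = 3*y^2 - 7*y + 1/2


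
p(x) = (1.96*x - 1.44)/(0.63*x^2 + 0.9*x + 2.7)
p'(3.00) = 0.01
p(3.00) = 0.40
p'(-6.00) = -0.12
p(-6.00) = -0.66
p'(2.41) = 0.05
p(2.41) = 0.39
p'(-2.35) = -0.27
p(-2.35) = -1.49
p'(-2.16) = -0.23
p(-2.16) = -1.54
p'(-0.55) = 0.91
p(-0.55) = -1.05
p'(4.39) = -0.03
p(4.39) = 0.38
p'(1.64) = 0.18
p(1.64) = 0.30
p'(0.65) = 0.57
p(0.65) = -0.05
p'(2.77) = 0.02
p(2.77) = 0.40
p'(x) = (-1.26*x - 0.9)*(1.96*x - 1.44)/(0.63*x^2 + 0.9*x + 2.7)^2 + 1.96/(0.63*x^2 + 0.9*x + 2.7) = (-1.2348*x^2 + 1.8144*x + 6.588)/(0.3969*x^4 + 1.134*x^3 + 4.212*x^2 + 4.86*x + 7.29)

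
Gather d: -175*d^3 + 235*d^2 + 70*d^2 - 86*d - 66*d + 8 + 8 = -175*d^3 + 305*d^2 - 152*d + 16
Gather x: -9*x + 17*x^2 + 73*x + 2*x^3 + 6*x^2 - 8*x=2*x^3 + 23*x^2 + 56*x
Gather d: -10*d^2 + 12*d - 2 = -10*d^2 + 12*d - 2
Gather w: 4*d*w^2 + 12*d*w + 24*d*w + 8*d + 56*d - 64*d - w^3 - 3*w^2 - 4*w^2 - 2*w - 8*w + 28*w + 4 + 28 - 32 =-w^3 + w^2*(4*d - 7) + w*(36*d + 18)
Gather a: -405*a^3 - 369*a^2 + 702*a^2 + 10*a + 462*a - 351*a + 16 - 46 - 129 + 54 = -405*a^3 + 333*a^2 + 121*a - 105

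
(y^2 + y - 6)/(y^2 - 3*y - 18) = (y - 2)/(y - 6)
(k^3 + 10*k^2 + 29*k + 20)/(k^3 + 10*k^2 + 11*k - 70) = (k^2 + 5*k + 4)/(k^2 + 5*k - 14)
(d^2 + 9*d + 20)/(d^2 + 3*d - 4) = (d + 5)/(d - 1)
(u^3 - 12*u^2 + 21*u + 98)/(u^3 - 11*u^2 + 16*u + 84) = (u - 7)/(u - 6)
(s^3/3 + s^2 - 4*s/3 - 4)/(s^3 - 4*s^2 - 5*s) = (-s^3 - 3*s^2 + 4*s + 12)/(3*s*(-s^2 + 4*s + 5))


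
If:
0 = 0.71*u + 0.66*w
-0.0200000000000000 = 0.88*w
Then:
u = 0.02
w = -0.02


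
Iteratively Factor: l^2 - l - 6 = (l - 3)*(l + 2)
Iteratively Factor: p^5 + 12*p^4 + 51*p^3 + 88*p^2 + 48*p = (p + 3)*(p^4 + 9*p^3 + 24*p^2 + 16*p) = (p + 3)*(p + 4)*(p^3 + 5*p^2 + 4*p) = p*(p + 3)*(p + 4)*(p^2 + 5*p + 4) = p*(p + 1)*(p + 3)*(p + 4)*(p + 4)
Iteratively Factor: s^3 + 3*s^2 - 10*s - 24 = (s - 3)*(s^2 + 6*s + 8) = (s - 3)*(s + 4)*(s + 2)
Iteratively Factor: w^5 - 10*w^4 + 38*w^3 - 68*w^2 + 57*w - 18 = (w - 1)*(w^4 - 9*w^3 + 29*w^2 - 39*w + 18) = (w - 1)^2*(w^3 - 8*w^2 + 21*w - 18) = (w - 3)*(w - 1)^2*(w^2 - 5*w + 6) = (w - 3)^2*(w - 1)^2*(w - 2)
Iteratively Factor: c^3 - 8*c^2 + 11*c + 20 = (c - 4)*(c^2 - 4*c - 5) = (c - 4)*(c + 1)*(c - 5)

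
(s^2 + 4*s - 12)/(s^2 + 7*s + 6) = (s - 2)/(s + 1)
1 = 1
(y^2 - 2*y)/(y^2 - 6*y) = (y - 2)/(y - 6)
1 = 1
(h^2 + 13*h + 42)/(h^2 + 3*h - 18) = (h + 7)/(h - 3)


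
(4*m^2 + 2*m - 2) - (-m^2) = 5*m^2 + 2*m - 2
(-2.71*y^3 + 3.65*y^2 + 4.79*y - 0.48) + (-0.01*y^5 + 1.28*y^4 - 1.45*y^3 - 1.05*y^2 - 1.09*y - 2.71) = -0.01*y^5 + 1.28*y^4 - 4.16*y^3 + 2.6*y^2 + 3.7*y - 3.19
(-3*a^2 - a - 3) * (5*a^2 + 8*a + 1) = -15*a^4 - 29*a^3 - 26*a^2 - 25*a - 3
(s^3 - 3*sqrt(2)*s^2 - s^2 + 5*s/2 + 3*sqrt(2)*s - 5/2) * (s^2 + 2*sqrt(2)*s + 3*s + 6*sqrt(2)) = s^5 - sqrt(2)*s^4 + 2*s^4 - 25*s^3/2 - 2*sqrt(2)*s^3 - 19*s^2 + 8*sqrt(2)*s^2 + 10*sqrt(2)*s + 57*s/2 - 15*sqrt(2)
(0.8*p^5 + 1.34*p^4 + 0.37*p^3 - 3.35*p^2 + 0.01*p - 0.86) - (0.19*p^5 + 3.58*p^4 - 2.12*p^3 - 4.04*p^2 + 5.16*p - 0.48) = 0.61*p^5 - 2.24*p^4 + 2.49*p^3 + 0.69*p^2 - 5.15*p - 0.38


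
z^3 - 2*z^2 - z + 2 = (z - 2)*(z - 1)*(z + 1)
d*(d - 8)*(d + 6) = d^3 - 2*d^2 - 48*d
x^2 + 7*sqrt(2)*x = x*(x + 7*sqrt(2))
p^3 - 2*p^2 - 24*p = p*(p - 6)*(p + 4)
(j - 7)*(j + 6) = j^2 - j - 42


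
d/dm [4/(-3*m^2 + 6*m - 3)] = 8*(m - 1)/(3*(m^2 - 2*m + 1)^2)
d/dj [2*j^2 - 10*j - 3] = 4*j - 10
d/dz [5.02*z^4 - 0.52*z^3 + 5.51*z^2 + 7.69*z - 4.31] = 20.08*z^3 - 1.56*z^2 + 11.02*z + 7.69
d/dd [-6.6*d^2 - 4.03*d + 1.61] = -13.2*d - 4.03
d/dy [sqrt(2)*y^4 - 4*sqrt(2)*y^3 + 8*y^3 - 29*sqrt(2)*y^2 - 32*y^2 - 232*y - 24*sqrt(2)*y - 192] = 4*sqrt(2)*y^3 - 12*sqrt(2)*y^2 + 24*y^2 - 58*sqrt(2)*y - 64*y - 232 - 24*sqrt(2)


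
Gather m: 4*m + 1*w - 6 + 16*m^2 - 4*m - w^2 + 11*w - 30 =16*m^2 - w^2 + 12*w - 36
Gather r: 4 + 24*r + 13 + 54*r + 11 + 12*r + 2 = 90*r + 30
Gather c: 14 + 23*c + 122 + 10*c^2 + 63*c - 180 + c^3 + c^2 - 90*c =c^3 + 11*c^2 - 4*c - 44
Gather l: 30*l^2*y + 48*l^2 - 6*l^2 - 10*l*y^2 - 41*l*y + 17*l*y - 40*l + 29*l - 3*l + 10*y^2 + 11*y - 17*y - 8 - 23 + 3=l^2*(30*y + 42) + l*(-10*y^2 - 24*y - 14) + 10*y^2 - 6*y - 28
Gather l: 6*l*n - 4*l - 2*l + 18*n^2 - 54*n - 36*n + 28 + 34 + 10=l*(6*n - 6) + 18*n^2 - 90*n + 72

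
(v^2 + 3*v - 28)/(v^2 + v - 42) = (v - 4)/(v - 6)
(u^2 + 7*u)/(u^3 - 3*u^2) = (u + 7)/(u*(u - 3))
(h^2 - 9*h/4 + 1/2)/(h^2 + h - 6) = (h - 1/4)/(h + 3)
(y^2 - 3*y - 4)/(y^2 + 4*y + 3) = (y - 4)/(y + 3)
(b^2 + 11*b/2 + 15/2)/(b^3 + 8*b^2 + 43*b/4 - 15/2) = 2*(b + 3)/(2*b^2 + 11*b - 6)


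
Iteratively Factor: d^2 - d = (d)*(d - 1)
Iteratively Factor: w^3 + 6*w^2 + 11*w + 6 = (w + 3)*(w^2 + 3*w + 2) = (w + 2)*(w + 3)*(w + 1)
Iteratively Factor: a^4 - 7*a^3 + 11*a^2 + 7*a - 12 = (a - 3)*(a^3 - 4*a^2 - a + 4) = (a - 3)*(a + 1)*(a^2 - 5*a + 4) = (a - 4)*(a - 3)*(a + 1)*(a - 1)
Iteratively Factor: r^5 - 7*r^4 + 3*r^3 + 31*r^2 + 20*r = (r + 1)*(r^4 - 8*r^3 + 11*r^2 + 20*r) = (r - 5)*(r + 1)*(r^3 - 3*r^2 - 4*r) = (r - 5)*(r - 4)*(r + 1)*(r^2 + r) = (r - 5)*(r - 4)*(r + 1)^2*(r)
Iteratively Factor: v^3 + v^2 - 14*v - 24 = (v + 2)*(v^2 - v - 12) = (v - 4)*(v + 2)*(v + 3)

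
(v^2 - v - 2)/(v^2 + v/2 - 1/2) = 2*(v - 2)/(2*v - 1)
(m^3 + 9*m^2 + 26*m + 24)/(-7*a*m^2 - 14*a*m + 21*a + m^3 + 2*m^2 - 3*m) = (-m^2 - 6*m - 8)/(7*a*m - 7*a - m^2 + m)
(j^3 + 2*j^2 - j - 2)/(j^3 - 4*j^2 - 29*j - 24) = (j^2 + j - 2)/(j^2 - 5*j - 24)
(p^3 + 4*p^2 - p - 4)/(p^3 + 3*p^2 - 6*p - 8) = (p - 1)/(p - 2)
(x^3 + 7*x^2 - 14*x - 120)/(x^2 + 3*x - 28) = (x^2 + 11*x + 30)/(x + 7)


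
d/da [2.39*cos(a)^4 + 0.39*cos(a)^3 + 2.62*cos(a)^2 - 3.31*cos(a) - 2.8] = (-9.56*cos(a)^3 - 1.17*cos(a)^2 - 5.24*cos(a) + 3.31)*sin(a)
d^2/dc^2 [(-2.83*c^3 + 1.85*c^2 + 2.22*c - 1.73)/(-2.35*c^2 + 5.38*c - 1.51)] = (-1.4210854715202e-14*c^5 + 5.6843418860808e-14*c^4 + 72.4417939999999*c^3 - 41.2302239999999*c^2 - 45.252222*c + 43.363772)/(12.977875*c^6 - 89.13315*c^5 + 229.074945*c^4 - 270.266452*c^3 + 147.192837*c^2 - 36.800814*c + 3.442951)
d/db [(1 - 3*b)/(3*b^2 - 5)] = 3*(3*b^2 - 2*b + 5)/(9*b^4 - 30*b^2 + 25)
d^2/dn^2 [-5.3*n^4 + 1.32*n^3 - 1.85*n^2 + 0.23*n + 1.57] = -63.6*n^2 + 7.92*n - 3.7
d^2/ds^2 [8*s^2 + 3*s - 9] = 16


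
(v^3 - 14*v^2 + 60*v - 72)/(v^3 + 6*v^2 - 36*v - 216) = (v^2 - 8*v + 12)/(v^2 + 12*v + 36)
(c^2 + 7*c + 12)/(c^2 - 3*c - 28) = (c + 3)/(c - 7)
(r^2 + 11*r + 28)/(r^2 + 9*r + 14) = (r + 4)/(r + 2)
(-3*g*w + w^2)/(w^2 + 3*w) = (-3*g + w)/(w + 3)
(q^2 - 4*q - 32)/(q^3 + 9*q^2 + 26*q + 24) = (q - 8)/(q^2 + 5*q + 6)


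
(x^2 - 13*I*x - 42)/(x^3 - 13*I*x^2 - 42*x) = 1/x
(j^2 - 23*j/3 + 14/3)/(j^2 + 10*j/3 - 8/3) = (j - 7)/(j + 4)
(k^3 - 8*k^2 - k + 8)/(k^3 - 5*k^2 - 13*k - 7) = (k^2 - 9*k + 8)/(k^2 - 6*k - 7)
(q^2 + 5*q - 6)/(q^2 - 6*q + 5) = (q + 6)/(q - 5)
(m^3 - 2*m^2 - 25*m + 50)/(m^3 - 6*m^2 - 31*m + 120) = (m^2 - 7*m + 10)/(m^2 - 11*m + 24)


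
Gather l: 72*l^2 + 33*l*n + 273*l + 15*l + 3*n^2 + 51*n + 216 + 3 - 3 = 72*l^2 + l*(33*n + 288) + 3*n^2 + 51*n + 216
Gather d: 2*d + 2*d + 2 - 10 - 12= 4*d - 20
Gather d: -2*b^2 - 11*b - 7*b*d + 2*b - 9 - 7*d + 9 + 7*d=-2*b^2 - 7*b*d - 9*b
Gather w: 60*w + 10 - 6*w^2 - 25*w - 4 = -6*w^2 + 35*w + 6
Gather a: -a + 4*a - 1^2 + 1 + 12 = 3*a + 12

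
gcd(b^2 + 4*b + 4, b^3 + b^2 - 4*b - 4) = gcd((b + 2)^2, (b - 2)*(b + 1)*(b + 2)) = b + 2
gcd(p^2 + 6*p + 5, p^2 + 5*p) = p + 5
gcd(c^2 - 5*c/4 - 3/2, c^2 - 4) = c - 2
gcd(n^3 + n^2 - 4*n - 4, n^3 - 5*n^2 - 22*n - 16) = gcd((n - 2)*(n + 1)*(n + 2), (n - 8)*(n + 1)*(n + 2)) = n^2 + 3*n + 2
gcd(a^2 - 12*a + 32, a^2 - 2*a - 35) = 1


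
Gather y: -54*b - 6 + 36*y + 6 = -54*b + 36*y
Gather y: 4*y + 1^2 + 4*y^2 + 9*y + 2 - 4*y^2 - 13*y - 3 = 0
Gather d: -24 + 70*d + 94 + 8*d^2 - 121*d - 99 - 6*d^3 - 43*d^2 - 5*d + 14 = -6*d^3 - 35*d^2 - 56*d - 15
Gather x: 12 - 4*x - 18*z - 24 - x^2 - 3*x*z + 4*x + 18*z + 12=-x^2 - 3*x*z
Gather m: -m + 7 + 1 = 8 - m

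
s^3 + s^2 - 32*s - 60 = (s - 6)*(s + 2)*(s + 5)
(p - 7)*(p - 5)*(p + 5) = p^3 - 7*p^2 - 25*p + 175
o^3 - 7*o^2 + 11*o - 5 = (o - 5)*(o - 1)^2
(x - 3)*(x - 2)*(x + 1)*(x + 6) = x^4 + 2*x^3 - 23*x^2 + 12*x + 36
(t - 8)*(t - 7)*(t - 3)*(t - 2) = t^4 - 20*t^3 + 137*t^2 - 370*t + 336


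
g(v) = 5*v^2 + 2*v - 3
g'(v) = 10*v + 2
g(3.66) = 71.30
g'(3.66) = 38.60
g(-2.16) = 16.01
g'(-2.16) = -19.60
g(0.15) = -2.59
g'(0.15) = 3.50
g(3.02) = 48.64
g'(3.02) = 32.20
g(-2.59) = 25.36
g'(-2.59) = -23.90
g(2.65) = 37.41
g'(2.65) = 28.50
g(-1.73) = 8.50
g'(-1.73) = -15.30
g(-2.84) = 31.65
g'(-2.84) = -26.40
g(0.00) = -3.00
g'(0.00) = 2.00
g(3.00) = 48.00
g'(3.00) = 32.00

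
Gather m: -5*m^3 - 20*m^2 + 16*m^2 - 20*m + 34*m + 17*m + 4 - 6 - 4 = -5*m^3 - 4*m^2 + 31*m - 6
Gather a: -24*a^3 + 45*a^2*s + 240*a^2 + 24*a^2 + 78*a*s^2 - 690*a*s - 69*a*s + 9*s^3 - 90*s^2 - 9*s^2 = -24*a^3 + a^2*(45*s + 264) + a*(78*s^2 - 759*s) + 9*s^3 - 99*s^2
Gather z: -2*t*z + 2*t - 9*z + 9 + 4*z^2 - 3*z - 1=2*t + 4*z^2 + z*(-2*t - 12) + 8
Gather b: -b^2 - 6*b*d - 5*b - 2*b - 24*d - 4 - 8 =-b^2 + b*(-6*d - 7) - 24*d - 12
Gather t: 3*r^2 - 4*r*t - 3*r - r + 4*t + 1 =3*r^2 - 4*r + t*(4 - 4*r) + 1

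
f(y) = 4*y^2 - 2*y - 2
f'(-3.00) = -26.00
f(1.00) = 0.00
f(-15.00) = 928.00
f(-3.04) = 41.05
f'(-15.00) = -122.00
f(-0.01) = -1.98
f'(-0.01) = -2.08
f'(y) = 8*y - 2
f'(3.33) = 24.64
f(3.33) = 35.70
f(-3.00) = 40.00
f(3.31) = 35.20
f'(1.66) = 11.28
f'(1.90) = 13.20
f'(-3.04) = -26.32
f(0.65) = -1.61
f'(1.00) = 6.00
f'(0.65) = 3.20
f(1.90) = 8.64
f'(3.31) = 24.48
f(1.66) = 5.70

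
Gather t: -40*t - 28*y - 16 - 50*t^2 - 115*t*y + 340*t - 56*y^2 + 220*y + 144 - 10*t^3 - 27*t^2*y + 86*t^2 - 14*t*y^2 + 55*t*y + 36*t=-10*t^3 + t^2*(36 - 27*y) + t*(-14*y^2 - 60*y + 336) - 56*y^2 + 192*y + 128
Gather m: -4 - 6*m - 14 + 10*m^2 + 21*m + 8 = 10*m^2 + 15*m - 10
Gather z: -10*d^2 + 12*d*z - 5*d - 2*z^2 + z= -10*d^2 - 5*d - 2*z^2 + z*(12*d + 1)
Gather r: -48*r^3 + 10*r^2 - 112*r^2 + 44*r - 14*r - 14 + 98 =-48*r^3 - 102*r^2 + 30*r + 84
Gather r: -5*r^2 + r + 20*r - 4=-5*r^2 + 21*r - 4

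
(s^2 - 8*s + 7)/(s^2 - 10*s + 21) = (s - 1)/(s - 3)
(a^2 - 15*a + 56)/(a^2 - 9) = (a^2 - 15*a + 56)/(a^2 - 9)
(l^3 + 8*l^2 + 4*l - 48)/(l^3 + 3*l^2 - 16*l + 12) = (l + 4)/(l - 1)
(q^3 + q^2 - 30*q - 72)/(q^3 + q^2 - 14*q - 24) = (q^2 - 2*q - 24)/(q^2 - 2*q - 8)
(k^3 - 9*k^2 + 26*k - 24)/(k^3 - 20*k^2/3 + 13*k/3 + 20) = 3*(k^2 - 6*k + 8)/(3*k^2 - 11*k - 20)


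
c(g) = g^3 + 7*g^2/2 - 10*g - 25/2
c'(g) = 3*g^2 + 7*g - 10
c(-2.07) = 14.33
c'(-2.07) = -11.64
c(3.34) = 30.40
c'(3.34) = 46.85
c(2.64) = 3.89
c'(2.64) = 29.39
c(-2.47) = 18.48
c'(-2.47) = -8.99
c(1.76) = -13.81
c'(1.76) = 11.61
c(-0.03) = -12.20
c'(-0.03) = -10.21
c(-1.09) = 1.26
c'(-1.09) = -14.07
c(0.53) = -16.67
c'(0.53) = -5.45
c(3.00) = 16.00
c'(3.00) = 38.00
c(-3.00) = 22.00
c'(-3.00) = -4.00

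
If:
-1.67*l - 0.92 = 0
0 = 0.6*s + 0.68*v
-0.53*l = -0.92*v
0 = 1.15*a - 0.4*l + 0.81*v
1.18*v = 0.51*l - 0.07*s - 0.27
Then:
No Solution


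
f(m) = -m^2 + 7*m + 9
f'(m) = 7 - 2*m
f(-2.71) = -17.31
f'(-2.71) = 12.42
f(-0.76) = 3.10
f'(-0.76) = 8.52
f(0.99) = 14.95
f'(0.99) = 5.02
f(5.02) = 18.94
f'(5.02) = -3.04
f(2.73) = 20.66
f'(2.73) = 1.54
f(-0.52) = 5.09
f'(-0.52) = 8.04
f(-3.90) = -33.51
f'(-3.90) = 14.80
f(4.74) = 19.71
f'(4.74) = -2.48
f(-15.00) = -321.00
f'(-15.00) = 37.00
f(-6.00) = -69.00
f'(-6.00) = 19.00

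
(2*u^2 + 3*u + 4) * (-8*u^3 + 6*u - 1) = -16*u^5 - 24*u^4 - 20*u^3 + 16*u^2 + 21*u - 4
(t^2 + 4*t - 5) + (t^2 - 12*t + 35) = 2*t^2 - 8*t + 30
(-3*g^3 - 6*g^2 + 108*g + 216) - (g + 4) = -3*g^3 - 6*g^2 + 107*g + 212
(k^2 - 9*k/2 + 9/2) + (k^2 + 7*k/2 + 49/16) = 2*k^2 - k + 121/16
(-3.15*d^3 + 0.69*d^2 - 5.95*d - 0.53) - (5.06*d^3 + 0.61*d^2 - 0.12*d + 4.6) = -8.21*d^3 + 0.08*d^2 - 5.83*d - 5.13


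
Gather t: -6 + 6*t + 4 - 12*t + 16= 14 - 6*t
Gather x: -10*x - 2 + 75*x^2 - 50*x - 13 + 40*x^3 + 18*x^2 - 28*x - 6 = 40*x^3 + 93*x^2 - 88*x - 21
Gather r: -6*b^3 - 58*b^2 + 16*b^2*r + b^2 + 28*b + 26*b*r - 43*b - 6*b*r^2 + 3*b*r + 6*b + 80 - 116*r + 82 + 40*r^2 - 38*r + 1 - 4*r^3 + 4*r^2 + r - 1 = -6*b^3 - 57*b^2 - 9*b - 4*r^3 + r^2*(44 - 6*b) + r*(16*b^2 + 29*b - 153) + 162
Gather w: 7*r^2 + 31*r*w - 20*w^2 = 7*r^2 + 31*r*w - 20*w^2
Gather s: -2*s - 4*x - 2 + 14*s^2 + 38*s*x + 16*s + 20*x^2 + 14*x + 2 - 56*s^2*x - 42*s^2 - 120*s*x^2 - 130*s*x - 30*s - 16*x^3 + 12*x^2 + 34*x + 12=s^2*(-56*x - 28) + s*(-120*x^2 - 92*x - 16) - 16*x^3 + 32*x^2 + 44*x + 12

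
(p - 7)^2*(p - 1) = p^3 - 15*p^2 + 63*p - 49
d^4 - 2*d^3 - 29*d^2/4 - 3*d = d*(d - 4)*(d + 1/2)*(d + 3/2)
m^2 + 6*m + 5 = (m + 1)*(m + 5)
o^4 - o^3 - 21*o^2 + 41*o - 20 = (o - 4)*(o - 1)^2*(o + 5)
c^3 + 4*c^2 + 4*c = c*(c + 2)^2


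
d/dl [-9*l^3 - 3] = -27*l^2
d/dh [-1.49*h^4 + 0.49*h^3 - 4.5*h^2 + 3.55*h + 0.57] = -5.96*h^3 + 1.47*h^2 - 9.0*h + 3.55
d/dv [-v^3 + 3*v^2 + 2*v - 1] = -3*v^2 + 6*v + 2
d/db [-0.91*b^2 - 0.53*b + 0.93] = -1.82*b - 0.53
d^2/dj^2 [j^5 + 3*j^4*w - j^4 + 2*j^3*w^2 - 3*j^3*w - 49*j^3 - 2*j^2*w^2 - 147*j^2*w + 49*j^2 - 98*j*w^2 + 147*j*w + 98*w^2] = 20*j^3 + 36*j^2*w - 12*j^2 + 12*j*w^2 - 18*j*w - 294*j - 4*w^2 - 294*w + 98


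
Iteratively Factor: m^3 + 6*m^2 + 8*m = (m + 4)*(m^2 + 2*m) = m*(m + 4)*(m + 2)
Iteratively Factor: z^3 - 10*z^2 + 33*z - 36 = (z - 4)*(z^2 - 6*z + 9) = (z - 4)*(z - 3)*(z - 3)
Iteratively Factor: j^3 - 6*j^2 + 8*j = (j - 2)*(j^2 - 4*j) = j*(j - 2)*(j - 4)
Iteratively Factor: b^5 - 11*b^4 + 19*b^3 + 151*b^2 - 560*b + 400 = (b - 4)*(b^4 - 7*b^3 - 9*b^2 + 115*b - 100) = (b - 5)*(b - 4)*(b^3 - 2*b^2 - 19*b + 20) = (b - 5)*(b - 4)*(b + 4)*(b^2 - 6*b + 5) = (b - 5)^2*(b - 4)*(b + 4)*(b - 1)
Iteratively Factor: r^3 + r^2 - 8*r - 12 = (r + 2)*(r^2 - r - 6) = (r + 2)^2*(r - 3)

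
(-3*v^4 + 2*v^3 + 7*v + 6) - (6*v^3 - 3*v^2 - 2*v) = -3*v^4 - 4*v^3 + 3*v^2 + 9*v + 6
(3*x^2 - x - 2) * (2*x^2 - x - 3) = 6*x^4 - 5*x^3 - 12*x^2 + 5*x + 6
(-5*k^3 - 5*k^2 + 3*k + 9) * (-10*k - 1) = 50*k^4 + 55*k^3 - 25*k^2 - 93*k - 9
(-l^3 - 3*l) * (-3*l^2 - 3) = 3*l^5 + 12*l^3 + 9*l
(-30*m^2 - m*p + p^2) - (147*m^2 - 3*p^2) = -177*m^2 - m*p + 4*p^2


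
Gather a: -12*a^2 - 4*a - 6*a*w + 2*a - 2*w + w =-12*a^2 + a*(-6*w - 2) - w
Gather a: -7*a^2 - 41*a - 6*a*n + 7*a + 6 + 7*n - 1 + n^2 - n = -7*a^2 + a*(-6*n - 34) + n^2 + 6*n + 5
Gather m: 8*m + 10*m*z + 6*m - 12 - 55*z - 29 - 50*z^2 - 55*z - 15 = m*(10*z + 14) - 50*z^2 - 110*z - 56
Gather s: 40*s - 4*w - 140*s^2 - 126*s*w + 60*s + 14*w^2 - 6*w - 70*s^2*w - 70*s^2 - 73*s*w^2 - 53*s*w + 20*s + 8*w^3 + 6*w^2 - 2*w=s^2*(-70*w - 210) + s*(-73*w^2 - 179*w + 120) + 8*w^3 + 20*w^2 - 12*w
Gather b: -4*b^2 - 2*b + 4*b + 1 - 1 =-4*b^2 + 2*b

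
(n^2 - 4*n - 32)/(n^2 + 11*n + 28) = (n - 8)/(n + 7)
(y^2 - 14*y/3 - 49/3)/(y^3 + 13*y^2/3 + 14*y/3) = (y - 7)/(y*(y + 2))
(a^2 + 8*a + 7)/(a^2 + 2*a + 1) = (a + 7)/(a + 1)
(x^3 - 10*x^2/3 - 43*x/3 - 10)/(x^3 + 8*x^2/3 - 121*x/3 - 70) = (x + 1)/(x + 7)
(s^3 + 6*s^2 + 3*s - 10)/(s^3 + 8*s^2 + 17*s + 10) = (s - 1)/(s + 1)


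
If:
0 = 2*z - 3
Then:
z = 3/2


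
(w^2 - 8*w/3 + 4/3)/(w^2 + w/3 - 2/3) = (w - 2)/(w + 1)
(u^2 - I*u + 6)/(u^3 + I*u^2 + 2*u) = (u - 3*I)/(u*(u - I))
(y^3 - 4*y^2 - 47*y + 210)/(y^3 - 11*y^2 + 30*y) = (y + 7)/y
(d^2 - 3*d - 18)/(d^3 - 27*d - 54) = 1/(d + 3)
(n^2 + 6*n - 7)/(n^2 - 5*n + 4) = (n + 7)/(n - 4)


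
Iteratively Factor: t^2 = (t)*(t)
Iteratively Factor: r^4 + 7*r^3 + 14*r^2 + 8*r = (r + 2)*(r^3 + 5*r^2 + 4*r) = (r + 2)*(r + 4)*(r^2 + r) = (r + 1)*(r + 2)*(r + 4)*(r)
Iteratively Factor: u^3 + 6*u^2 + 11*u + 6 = (u + 3)*(u^2 + 3*u + 2) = (u + 2)*(u + 3)*(u + 1)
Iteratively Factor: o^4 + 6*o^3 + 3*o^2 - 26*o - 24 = (o + 4)*(o^3 + 2*o^2 - 5*o - 6) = (o + 3)*(o + 4)*(o^2 - o - 2) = (o + 1)*(o + 3)*(o + 4)*(o - 2)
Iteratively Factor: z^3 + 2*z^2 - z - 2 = (z + 1)*(z^2 + z - 2) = (z - 1)*(z + 1)*(z + 2)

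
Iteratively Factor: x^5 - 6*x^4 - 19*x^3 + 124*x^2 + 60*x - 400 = (x + 2)*(x^4 - 8*x^3 - 3*x^2 + 130*x - 200) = (x - 5)*(x + 2)*(x^3 - 3*x^2 - 18*x + 40) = (x - 5)*(x - 2)*(x + 2)*(x^2 - x - 20) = (x - 5)*(x - 2)*(x + 2)*(x + 4)*(x - 5)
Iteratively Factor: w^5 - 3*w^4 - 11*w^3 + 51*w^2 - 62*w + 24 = (w - 1)*(w^4 - 2*w^3 - 13*w^2 + 38*w - 24) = (w - 3)*(w - 1)*(w^3 + w^2 - 10*w + 8) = (w - 3)*(w - 1)^2*(w^2 + 2*w - 8) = (w - 3)*(w - 2)*(w - 1)^2*(w + 4)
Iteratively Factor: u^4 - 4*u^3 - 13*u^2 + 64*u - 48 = (u - 4)*(u^3 - 13*u + 12) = (u - 4)*(u - 3)*(u^2 + 3*u - 4) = (u - 4)*(u - 3)*(u - 1)*(u + 4)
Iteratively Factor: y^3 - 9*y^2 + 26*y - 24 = (y - 4)*(y^2 - 5*y + 6) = (y - 4)*(y - 2)*(y - 3)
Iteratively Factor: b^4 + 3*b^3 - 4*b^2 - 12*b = (b)*(b^3 + 3*b^2 - 4*b - 12) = b*(b + 3)*(b^2 - 4) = b*(b - 2)*(b + 3)*(b + 2)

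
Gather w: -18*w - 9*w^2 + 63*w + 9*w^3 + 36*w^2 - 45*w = 9*w^3 + 27*w^2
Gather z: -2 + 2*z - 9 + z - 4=3*z - 15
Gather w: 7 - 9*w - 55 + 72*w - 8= 63*w - 56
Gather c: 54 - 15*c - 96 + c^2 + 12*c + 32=c^2 - 3*c - 10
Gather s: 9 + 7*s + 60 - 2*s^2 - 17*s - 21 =-2*s^2 - 10*s + 48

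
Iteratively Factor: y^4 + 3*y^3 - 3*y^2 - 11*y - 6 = (y + 1)*(y^3 + 2*y^2 - 5*y - 6) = (y + 1)*(y + 3)*(y^2 - y - 2) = (y - 2)*(y + 1)*(y + 3)*(y + 1)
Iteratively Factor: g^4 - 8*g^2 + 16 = (g + 2)*(g^3 - 2*g^2 - 4*g + 8) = (g + 2)^2*(g^2 - 4*g + 4) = (g - 2)*(g + 2)^2*(g - 2)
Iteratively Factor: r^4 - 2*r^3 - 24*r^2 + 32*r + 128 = (r - 4)*(r^3 + 2*r^2 - 16*r - 32) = (r - 4)^2*(r^2 + 6*r + 8) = (r - 4)^2*(r + 2)*(r + 4)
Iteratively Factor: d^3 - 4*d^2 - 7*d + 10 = (d - 1)*(d^2 - 3*d - 10) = (d - 5)*(d - 1)*(d + 2)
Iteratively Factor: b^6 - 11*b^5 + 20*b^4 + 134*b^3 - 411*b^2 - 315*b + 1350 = (b - 5)*(b^5 - 6*b^4 - 10*b^3 + 84*b^2 + 9*b - 270) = (b - 5)*(b - 3)*(b^4 - 3*b^3 - 19*b^2 + 27*b + 90) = (b - 5)*(b - 3)^2*(b^3 - 19*b - 30) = (b - 5)*(b - 3)^2*(b + 2)*(b^2 - 2*b - 15) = (b - 5)^2*(b - 3)^2*(b + 2)*(b + 3)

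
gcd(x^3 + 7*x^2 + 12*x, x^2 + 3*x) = x^2 + 3*x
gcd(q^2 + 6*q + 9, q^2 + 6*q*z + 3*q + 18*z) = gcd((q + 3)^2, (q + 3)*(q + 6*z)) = q + 3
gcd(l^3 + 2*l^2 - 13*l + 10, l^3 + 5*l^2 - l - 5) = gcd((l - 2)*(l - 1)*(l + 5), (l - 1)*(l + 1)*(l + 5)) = l^2 + 4*l - 5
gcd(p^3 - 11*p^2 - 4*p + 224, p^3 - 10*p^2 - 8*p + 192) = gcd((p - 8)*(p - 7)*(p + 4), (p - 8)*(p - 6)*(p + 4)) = p^2 - 4*p - 32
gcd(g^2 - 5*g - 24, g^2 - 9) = g + 3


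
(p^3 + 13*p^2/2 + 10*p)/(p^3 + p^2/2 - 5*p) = (p + 4)/(p - 2)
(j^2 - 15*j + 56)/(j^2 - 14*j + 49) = (j - 8)/(j - 7)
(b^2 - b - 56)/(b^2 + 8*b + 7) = (b - 8)/(b + 1)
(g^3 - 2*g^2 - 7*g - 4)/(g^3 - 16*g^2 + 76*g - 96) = (g^3 - 2*g^2 - 7*g - 4)/(g^3 - 16*g^2 + 76*g - 96)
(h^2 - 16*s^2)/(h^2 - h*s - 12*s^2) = (h + 4*s)/(h + 3*s)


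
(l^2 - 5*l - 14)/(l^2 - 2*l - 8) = (l - 7)/(l - 4)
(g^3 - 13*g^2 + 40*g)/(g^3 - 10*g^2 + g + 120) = g/(g + 3)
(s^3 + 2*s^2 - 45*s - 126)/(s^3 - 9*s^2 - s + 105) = (s + 6)/(s - 5)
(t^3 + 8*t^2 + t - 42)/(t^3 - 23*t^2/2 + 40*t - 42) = 2*(t^2 + 10*t + 21)/(2*t^2 - 19*t + 42)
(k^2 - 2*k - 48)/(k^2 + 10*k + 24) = (k - 8)/(k + 4)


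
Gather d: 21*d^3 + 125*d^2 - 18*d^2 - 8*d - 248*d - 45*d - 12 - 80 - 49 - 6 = 21*d^3 + 107*d^2 - 301*d - 147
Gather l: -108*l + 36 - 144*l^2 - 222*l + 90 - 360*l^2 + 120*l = -504*l^2 - 210*l + 126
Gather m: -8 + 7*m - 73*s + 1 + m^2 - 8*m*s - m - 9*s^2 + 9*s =m^2 + m*(6 - 8*s) - 9*s^2 - 64*s - 7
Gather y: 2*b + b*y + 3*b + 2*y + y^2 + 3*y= 5*b + y^2 + y*(b + 5)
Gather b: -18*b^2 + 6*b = -18*b^2 + 6*b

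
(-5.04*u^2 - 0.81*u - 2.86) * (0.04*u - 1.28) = -0.2016*u^3 + 6.4188*u^2 + 0.9224*u + 3.6608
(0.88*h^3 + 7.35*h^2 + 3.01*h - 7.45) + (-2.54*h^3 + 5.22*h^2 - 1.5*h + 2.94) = -1.66*h^3 + 12.57*h^2 + 1.51*h - 4.51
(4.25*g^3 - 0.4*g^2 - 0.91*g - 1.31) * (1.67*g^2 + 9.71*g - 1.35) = 7.0975*g^5 + 40.5995*g^4 - 11.1412*g^3 - 10.4838*g^2 - 11.4916*g + 1.7685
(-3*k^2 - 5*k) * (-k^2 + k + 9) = 3*k^4 + 2*k^3 - 32*k^2 - 45*k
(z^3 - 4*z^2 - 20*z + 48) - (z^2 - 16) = z^3 - 5*z^2 - 20*z + 64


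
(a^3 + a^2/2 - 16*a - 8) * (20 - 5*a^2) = -5*a^5 - 5*a^4/2 + 100*a^3 + 50*a^2 - 320*a - 160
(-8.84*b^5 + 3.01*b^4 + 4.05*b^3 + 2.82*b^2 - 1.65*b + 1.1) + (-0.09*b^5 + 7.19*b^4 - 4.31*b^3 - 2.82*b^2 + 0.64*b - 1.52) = -8.93*b^5 + 10.2*b^4 - 0.26*b^3 - 1.01*b - 0.42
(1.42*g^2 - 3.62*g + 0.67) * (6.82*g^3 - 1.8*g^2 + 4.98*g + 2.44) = 9.6844*g^5 - 27.2444*g^4 + 18.157*g^3 - 15.7688*g^2 - 5.4962*g + 1.6348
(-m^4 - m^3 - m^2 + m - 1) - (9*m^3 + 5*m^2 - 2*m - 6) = -m^4 - 10*m^3 - 6*m^2 + 3*m + 5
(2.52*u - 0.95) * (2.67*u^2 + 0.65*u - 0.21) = 6.7284*u^3 - 0.8985*u^2 - 1.1467*u + 0.1995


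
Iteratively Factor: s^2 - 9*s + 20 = (s - 5)*(s - 4)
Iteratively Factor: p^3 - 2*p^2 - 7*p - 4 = (p + 1)*(p^2 - 3*p - 4) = (p - 4)*(p + 1)*(p + 1)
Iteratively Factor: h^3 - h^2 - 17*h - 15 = (h + 3)*(h^2 - 4*h - 5) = (h - 5)*(h + 3)*(h + 1)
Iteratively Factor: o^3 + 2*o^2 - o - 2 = (o + 1)*(o^2 + o - 2) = (o - 1)*(o + 1)*(o + 2)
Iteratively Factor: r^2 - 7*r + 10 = (r - 2)*(r - 5)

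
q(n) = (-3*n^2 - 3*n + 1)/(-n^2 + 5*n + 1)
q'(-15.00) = -0.04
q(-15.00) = 2.10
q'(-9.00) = -0.09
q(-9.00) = 1.72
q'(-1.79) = -0.47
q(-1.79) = 0.29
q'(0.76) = -1.20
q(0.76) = -0.71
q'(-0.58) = -2.35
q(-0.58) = -0.77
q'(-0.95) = -0.94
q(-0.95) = -0.25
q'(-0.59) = -2.25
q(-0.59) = -0.75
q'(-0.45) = -4.67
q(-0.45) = -1.20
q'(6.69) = -7.91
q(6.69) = 14.88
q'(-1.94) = -0.44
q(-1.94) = 0.36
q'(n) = (-6*n - 3)/(-n^2 + 5*n + 1) + (2*n - 5)*(-3*n^2 - 3*n + 1)/(-n^2 + 5*n + 1)^2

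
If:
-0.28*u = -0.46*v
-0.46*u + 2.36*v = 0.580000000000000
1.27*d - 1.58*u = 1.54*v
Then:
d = 1.18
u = 0.59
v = 0.36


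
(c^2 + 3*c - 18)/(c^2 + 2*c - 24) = (c - 3)/(c - 4)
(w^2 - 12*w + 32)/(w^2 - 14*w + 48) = (w - 4)/(w - 6)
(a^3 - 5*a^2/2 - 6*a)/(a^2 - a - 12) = a*(2*a + 3)/(2*(a + 3))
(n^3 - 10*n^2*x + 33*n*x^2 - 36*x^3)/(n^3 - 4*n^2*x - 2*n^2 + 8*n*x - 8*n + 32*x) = (n^2 - 6*n*x + 9*x^2)/(n^2 - 2*n - 8)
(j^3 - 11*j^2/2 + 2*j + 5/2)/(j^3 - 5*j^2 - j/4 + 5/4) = 2*(j - 1)/(2*j - 1)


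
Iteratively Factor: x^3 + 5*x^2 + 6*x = (x)*(x^2 + 5*x + 6) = x*(x + 3)*(x + 2)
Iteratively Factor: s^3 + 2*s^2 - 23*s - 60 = (s + 3)*(s^2 - s - 20) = (s + 3)*(s + 4)*(s - 5)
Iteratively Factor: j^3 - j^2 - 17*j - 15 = (j + 3)*(j^2 - 4*j - 5) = (j - 5)*(j + 3)*(j + 1)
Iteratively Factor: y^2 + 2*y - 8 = (y + 4)*(y - 2)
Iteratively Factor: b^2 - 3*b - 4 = (b - 4)*(b + 1)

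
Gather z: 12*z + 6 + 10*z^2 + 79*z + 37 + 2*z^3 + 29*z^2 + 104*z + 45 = 2*z^3 + 39*z^2 + 195*z + 88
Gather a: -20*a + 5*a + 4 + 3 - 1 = 6 - 15*a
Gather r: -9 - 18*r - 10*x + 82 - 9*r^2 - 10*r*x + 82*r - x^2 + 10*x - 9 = -9*r^2 + r*(64 - 10*x) - x^2 + 64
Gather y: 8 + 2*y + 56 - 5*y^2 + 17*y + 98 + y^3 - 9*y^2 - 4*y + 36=y^3 - 14*y^2 + 15*y + 198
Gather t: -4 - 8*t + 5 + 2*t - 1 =-6*t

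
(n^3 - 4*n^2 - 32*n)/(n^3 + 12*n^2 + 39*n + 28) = n*(n - 8)/(n^2 + 8*n + 7)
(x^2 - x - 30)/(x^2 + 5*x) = (x - 6)/x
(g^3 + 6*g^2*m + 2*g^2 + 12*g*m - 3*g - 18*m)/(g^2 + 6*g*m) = g + 2 - 3/g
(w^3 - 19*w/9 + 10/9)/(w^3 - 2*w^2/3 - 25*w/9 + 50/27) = 3*(w - 1)/(3*w - 5)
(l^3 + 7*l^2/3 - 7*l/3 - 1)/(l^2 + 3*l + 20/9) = 3*(3*l^3 + 7*l^2 - 7*l - 3)/(9*l^2 + 27*l + 20)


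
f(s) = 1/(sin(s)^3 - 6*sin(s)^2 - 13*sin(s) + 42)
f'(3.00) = -0.00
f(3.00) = 0.02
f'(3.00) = -0.00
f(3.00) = 0.02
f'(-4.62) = -0.00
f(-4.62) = 0.04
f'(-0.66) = 0.00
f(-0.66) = 0.02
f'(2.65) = -0.01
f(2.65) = 0.03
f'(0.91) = 0.02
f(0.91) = 0.04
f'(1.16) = 0.01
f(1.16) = 0.04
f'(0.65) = 0.01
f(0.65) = 0.03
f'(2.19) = -0.02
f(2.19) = 0.04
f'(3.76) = -0.00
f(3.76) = 0.02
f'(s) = (-3*sin(s)^2*cos(s) + 12*sin(s)*cos(s) + 13*cos(s))/(sin(s)^3 - 6*sin(s)^2 - 13*sin(s) + 42)^2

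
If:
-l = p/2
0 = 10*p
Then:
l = 0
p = 0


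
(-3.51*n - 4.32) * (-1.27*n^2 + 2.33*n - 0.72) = 4.4577*n^3 - 2.6919*n^2 - 7.5384*n + 3.1104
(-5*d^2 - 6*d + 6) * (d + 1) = -5*d^3 - 11*d^2 + 6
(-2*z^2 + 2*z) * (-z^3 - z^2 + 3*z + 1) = 2*z^5 - 8*z^3 + 4*z^2 + 2*z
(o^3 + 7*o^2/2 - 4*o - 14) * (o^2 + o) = o^5 + 9*o^4/2 - o^3/2 - 18*o^2 - 14*o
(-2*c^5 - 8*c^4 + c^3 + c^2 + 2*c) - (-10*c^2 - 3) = -2*c^5 - 8*c^4 + c^3 + 11*c^2 + 2*c + 3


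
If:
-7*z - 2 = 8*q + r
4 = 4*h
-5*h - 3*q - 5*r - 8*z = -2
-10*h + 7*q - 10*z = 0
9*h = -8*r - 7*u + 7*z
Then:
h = 1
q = 200/559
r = 5/13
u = -9684/3913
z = -419/559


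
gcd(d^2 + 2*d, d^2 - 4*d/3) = d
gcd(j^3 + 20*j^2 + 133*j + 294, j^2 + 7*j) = j + 7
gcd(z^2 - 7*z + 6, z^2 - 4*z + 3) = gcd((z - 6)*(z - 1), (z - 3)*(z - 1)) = z - 1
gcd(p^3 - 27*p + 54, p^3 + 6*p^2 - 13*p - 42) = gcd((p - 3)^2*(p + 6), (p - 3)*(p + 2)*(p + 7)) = p - 3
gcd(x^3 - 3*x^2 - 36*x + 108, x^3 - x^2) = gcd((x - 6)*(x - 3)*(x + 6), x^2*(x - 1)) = 1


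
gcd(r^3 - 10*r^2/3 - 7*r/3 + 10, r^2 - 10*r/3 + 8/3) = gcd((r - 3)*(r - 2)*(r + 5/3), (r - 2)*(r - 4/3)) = r - 2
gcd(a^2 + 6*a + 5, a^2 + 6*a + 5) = a^2 + 6*a + 5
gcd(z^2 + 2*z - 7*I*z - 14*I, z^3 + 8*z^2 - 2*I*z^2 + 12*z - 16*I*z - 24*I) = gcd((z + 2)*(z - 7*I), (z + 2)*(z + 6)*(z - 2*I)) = z + 2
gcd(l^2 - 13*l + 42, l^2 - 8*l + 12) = l - 6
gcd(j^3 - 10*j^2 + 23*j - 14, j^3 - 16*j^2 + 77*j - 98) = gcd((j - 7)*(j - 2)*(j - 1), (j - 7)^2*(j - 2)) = j^2 - 9*j + 14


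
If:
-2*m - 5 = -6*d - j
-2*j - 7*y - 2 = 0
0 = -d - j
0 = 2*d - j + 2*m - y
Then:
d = 11/18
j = -11/18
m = -35/36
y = -1/9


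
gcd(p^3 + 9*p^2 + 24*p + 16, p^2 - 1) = p + 1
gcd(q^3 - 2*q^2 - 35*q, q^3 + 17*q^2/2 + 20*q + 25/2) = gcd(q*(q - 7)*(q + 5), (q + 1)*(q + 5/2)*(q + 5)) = q + 5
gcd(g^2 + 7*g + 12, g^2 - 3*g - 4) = 1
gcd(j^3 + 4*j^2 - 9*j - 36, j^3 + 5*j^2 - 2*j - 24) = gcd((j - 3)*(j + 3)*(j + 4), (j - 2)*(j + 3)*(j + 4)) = j^2 + 7*j + 12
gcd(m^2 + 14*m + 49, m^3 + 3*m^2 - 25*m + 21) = m + 7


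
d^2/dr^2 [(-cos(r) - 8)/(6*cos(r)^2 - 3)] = (-36*sin(r)^4*cos(r) - 128*sin(r)^4 + 128*sin(r)^2 + 10*cos(r) - 9*cos(3*r) + 2*cos(5*r) + 32)/(3*(2*sin(r)^2 - 1)^3)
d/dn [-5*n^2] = -10*n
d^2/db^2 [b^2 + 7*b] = 2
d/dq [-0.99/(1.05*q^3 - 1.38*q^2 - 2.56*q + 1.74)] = (3.1185*q^2 - 2.7324*q - 2.5344)/(1.05*q^3 - 1.38*q^2 - 2.56*q + 1.74)^2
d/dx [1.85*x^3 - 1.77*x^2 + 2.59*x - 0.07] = 5.55*x^2 - 3.54*x + 2.59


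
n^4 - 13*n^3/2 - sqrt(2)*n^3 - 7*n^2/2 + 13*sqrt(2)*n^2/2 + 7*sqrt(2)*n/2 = n*(n - 7)*(n + 1/2)*(n - sqrt(2))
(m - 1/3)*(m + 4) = m^2 + 11*m/3 - 4/3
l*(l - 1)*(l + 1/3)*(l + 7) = l^4 + 19*l^3/3 - 5*l^2 - 7*l/3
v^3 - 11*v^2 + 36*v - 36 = (v - 6)*(v - 3)*(v - 2)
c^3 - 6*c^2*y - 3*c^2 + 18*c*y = c*(c - 3)*(c - 6*y)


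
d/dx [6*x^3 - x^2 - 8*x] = 18*x^2 - 2*x - 8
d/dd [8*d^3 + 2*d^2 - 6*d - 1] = 24*d^2 + 4*d - 6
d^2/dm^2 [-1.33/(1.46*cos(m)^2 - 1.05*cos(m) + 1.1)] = (11.340112*(1 - cos(m)^2)^2 - 6.11667*cos(m)^3 - 1.407539*cos(m)^2 + 13.76949*cos(m) - 10.000802)/(1.46*cos(m)^2 - 1.05*cos(m) + 1.1)^3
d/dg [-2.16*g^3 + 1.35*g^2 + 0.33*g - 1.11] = -6.48*g^2 + 2.7*g + 0.33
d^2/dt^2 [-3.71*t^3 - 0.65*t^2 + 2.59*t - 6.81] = -22.26*t - 1.3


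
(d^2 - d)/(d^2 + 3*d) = (d - 1)/(d + 3)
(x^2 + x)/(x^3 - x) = 1/(x - 1)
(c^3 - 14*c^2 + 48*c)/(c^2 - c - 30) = c*(c - 8)/(c + 5)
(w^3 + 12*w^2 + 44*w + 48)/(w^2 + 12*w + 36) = (w^2 + 6*w + 8)/(w + 6)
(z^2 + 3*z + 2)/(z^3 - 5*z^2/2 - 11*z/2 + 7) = 2*(z + 1)/(2*z^2 - 9*z + 7)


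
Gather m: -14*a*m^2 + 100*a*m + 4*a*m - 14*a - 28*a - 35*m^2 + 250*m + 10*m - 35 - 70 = -42*a + m^2*(-14*a - 35) + m*(104*a + 260) - 105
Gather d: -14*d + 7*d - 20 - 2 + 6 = -7*d - 16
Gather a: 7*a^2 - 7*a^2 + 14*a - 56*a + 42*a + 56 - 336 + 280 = 0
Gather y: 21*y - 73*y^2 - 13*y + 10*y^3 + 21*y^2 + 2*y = 10*y^3 - 52*y^2 + 10*y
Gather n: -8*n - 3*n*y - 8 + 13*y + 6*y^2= n*(-3*y - 8) + 6*y^2 + 13*y - 8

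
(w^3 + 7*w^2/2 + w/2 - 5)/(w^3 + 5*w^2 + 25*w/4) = 2*(w^2 + w - 2)/(w*(2*w + 5))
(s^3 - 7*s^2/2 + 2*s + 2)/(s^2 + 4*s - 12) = (s^2 - 3*s/2 - 1)/(s + 6)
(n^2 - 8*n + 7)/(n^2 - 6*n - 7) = (n - 1)/(n + 1)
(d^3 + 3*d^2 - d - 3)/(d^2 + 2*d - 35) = (d^3 + 3*d^2 - d - 3)/(d^2 + 2*d - 35)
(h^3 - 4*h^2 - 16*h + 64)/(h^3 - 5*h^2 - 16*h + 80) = (h - 4)/(h - 5)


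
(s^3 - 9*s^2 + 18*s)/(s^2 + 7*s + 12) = s*(s^2 - 9*s + 18)/(s^2 + 7*s + 12)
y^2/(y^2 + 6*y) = y/(y + 6)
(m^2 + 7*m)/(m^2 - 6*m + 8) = m*(m + 7)/(m^2 - 6*m + 8)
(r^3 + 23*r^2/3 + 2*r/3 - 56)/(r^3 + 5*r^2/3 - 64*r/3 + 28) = (r + 4)/(r - 2)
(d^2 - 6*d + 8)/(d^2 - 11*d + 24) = (d^2 - 6*d + 8)/(d^2 - 11*d + 24)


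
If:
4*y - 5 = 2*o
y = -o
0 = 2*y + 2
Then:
No Solution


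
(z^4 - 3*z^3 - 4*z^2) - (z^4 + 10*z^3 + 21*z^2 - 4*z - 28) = -13*z^3 - 25*z^2 + 4*z + 28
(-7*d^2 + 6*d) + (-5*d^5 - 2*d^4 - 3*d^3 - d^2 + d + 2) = -5*d^5 - 2*d^4 - 3*d^3 - 8*d^2 + 7*d + 2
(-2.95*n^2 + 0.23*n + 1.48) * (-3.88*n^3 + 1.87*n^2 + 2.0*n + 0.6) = 11.446*n^5 - 6.4089*n^4 - 11.2123*n^3 + 1.4576*n^2 + 3.098*n + 0.888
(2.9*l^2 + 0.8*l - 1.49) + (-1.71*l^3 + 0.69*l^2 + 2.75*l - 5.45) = -1.71*l^3 + 3.59*l^2 + 3.55*l - 6.94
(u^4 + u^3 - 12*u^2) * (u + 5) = u^5 + 6*u^4 - 7*u^3 - 60*u^2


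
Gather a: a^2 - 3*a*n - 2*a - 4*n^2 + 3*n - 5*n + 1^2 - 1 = a^2 + a*(-3*n - 2) - 4*n^2 - 2*n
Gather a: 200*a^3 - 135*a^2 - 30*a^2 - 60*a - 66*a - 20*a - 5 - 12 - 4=200*a^3 - 165*a^2 - 146*a - 21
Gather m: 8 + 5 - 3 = 10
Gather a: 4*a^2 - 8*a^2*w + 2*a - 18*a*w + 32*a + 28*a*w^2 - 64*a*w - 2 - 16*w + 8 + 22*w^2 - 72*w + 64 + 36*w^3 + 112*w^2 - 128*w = a^2*(4 - 8*w) + a*(28*w^2 - 82*w + 34) + 36*w^3 + 134*w^2 - 216*w + 70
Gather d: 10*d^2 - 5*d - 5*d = 10*d^2 - 10*d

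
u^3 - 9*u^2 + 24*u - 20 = (u - 5)*(u - 2)^2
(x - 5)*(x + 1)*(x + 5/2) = x^3 - 3*x^2/2 - 15*x - 25/2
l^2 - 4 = (l - 2)*(l + 2)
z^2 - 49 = (z - 7)*(z + 7)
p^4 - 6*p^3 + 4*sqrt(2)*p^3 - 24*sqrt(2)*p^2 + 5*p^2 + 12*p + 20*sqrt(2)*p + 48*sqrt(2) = (p - 4)*(p - 3)*(p + 1)*(p + 4*sqrt(2))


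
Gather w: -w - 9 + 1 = -w - 8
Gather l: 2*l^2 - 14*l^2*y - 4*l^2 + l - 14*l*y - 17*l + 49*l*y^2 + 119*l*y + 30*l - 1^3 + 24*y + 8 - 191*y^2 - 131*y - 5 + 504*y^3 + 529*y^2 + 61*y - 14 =l^2*(-14*y - 2) + l*(49*y^2 + 105*y + 14) + 504*y^3 + 338*y^2 - 46*y - 12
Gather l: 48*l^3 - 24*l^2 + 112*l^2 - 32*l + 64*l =48*l^3 + 88*l^2 + 32*l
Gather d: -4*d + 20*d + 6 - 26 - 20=16*d - 40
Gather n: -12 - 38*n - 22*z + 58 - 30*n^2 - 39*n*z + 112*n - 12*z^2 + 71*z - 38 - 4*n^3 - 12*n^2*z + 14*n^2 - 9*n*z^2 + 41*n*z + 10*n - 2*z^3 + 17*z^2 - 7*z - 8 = -4*n^3 + n^2*(-12*z - 16) + n*(-9*z^2 + 2*z + 84) - 2*z^3 + 5*z^2 + 42*z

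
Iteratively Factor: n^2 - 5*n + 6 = (n - 2)*(n - 3)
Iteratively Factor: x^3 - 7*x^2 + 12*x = (x)*(x^2 - 7*x + 12) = x*(x - 4)*(x - 3)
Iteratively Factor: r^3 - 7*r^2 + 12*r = (r)*(r^2 - 7*r + 12) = r*(r - 4)*(r - 3)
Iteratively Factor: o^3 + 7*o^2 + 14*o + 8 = (o + 2)*(o^2 + 5*o + 4) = (o + 1)*(o + 2)*(o + 4)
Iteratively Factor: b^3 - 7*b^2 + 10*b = (b - 5)*(b^2 - 2*b) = (b - 5)*(b - 2)*(b)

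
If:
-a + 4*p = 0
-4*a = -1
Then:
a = 1/4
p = 1/16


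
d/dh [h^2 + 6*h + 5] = 2*h + 6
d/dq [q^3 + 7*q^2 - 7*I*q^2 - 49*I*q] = 3*q^2 + 14*q*(1 - I) - 49*I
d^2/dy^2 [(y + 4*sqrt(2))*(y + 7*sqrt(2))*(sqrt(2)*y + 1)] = 6*sqrt(2)*y + 46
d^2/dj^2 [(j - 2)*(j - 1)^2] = 6*j - 8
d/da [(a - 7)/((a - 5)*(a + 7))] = (-a^2 + 14*a - 21)/(a^4 + 4*a^3 - 66*a^2 - 140*a + 1225)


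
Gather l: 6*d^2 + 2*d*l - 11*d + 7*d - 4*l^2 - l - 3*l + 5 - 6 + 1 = 6*d^2 - 4*d - 4*l^2 + l*(2*d - 4)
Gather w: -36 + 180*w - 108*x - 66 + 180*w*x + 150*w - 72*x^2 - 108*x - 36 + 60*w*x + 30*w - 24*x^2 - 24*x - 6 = w*(240*x + 360) - 96*x^2 - 240*x - 144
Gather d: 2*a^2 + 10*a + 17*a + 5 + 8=2*a^2 + 27*a + 13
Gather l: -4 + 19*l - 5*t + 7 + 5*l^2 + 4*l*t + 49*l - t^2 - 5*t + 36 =5*l^2 + l*(4*t + 68) - t^2 - 10*t + 39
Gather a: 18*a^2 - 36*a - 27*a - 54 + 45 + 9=18*a^2 - 63*a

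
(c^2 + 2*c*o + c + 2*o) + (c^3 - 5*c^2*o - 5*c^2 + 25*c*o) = c^3 - 5*c^2*o - 4*c^2 + 27*c*o + c + 2*o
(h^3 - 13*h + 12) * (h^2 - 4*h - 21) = h^5 - 4*h^4 - 34*h^3 + 64*h^2 + 225*h - 252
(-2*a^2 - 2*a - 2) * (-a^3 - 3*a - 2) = 2*a^5 + 2*a^4 + 8*a^3 + 10*a^2 + 10*a + 4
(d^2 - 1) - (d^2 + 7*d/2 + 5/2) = -7*d/2 - 7/2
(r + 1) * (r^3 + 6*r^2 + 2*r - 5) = r^4 + 7*r^3 + 8*r^2 - 3*r - 5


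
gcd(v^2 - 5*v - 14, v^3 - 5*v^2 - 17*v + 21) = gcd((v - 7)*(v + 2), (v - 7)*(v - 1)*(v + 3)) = v - 7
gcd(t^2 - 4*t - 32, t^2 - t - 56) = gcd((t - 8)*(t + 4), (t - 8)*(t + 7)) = t - 8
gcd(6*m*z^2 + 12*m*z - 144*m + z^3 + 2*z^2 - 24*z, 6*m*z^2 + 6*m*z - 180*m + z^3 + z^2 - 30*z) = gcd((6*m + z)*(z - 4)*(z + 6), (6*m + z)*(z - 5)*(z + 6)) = 6*m*z + 36*m + z^2 + 6*z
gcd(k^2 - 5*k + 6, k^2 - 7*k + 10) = k - 2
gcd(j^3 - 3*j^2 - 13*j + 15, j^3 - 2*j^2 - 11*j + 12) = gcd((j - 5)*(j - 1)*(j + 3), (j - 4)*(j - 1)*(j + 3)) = j^2 + 2*j - 3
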